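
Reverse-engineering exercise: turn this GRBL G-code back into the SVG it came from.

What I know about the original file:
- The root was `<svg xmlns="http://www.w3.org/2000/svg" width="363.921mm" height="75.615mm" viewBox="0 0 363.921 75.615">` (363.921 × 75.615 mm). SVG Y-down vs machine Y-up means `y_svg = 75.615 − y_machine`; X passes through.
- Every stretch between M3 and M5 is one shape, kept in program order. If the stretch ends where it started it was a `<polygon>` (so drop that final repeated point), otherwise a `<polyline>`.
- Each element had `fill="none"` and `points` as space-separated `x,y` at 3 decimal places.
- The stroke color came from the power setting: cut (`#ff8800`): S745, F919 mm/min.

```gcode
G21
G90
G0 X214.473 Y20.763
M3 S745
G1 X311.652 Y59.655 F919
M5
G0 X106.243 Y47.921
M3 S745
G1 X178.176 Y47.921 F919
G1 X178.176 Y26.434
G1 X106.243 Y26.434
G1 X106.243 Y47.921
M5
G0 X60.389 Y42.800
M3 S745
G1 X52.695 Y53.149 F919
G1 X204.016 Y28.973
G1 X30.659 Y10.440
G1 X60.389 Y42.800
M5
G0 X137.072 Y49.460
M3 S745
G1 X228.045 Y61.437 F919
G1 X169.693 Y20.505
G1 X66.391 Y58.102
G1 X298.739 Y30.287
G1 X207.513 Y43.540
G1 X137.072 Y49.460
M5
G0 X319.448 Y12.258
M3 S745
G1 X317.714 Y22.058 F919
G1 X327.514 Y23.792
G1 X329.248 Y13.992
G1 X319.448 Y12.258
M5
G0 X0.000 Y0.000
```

<svg xmlns="http://www.w3.org/2000/svg" width="363.921mm" height="75.615mm" viewBox="0 0 363.921 75.615">
  <polyline points="214.473,54.852 311.652,15.960" fill="none" stroke="#ff8800"/>
  <polygon points="106.243,27.694 178.176,27.694 178.176,49.181 106.243,49.181" fill="none" stroke="#ff8800"/>
  <polygon points="60.389,32.815 52.695,22.466 204.016,46.642 30.659,65.175" fill="none" stroke="#ff8800"/>
  <polygon points="137.072,26.155 228.045,14.178 169.693,55.110 66.391,17.513 298.739,45.328 207.513,32.075" fill="none" stroke="#ff8800"/>
  <polygon points="319.448,63.357 317.714,53.557 327.514,51.823 329.248,61.623" fill="none" stroke="#ff8800"/>
</svg>

Each laser-on run becomes one SVG element. Flip Y back into SVG space with y_svg = 75.615 − y_machine. Every run uses S745, so all elements get stroke `#ff8800` (cut).

Run 1: The run is open, so emit a `<polyline>` with points (Y-flipped): 214.473,54.852 311.652,15.960.

Run 2: The run returns to its start, so emit a `<polygon>` with points (Y-flipped): 106.243,27.694 178.176,27.694 178.176,49.181 106.243,49.181.

Run 3: The run returns to its start, so emit a `<polygon>` with points (Y-flipped): 60.389,32.815 52.695,22.466 204.016,46.642 30.659,65.175.

Run 4: The run returns to its start, so emit a `<polygon>` with points (Y-flipped): 137.072,26.155 228.045,14.178 169.693,55.110 66.391,17.513 298.739,45.328 207.513,32.075.

Run 5: The run returns to its start, so emit a `<polygon>` with points (Y-flipped): 319.448,63.357 317.714,53.557 327.514,51.823 329.248,61.623.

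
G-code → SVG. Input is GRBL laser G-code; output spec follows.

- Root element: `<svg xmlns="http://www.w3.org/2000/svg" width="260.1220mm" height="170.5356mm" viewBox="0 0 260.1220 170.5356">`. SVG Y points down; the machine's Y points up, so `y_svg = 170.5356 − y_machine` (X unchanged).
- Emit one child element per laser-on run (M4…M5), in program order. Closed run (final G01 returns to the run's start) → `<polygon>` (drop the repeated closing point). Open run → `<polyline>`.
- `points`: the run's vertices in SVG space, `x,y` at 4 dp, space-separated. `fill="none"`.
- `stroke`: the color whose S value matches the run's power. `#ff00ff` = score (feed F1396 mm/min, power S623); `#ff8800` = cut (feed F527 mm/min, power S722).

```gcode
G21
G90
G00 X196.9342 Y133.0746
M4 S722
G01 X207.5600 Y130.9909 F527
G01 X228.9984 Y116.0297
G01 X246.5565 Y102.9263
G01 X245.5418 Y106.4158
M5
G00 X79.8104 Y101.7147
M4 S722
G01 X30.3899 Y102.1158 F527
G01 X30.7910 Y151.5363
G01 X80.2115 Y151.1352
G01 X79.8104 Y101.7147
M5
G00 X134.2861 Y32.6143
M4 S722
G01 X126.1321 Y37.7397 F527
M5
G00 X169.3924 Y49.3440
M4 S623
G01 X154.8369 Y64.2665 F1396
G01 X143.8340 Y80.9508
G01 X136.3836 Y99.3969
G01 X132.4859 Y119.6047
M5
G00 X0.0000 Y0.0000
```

y_svg = 170.5356 − y_m.

[1] S722→`#ff8800` (cut); open run; points: 196.9342,37.4610 207.5600,39.5447 228.9984,54.5059 246.5565,67.6093 245.5418,64.1198

[2] S722→`#ff8800` (cut); closed run; points: 79.8104,68.8209 30.3899,68.4198 30.7910,18.9993 80.2115,19.4004

[3] S722→`#ff8800` (cut); open run; points: 134.2861,137.9213 126.1321,132.7959

[4] S623→`#ff00ff` (score); open run; points: 169.3924,121.1916 154.8369,106.2691 143.8340,89.5848 136.3836,71.1387 132.4859,50.9309

<svg xmlns="http://www.w3.org/2000/svg" width="260.1220mm" height="170.5356mm" viewBox="0 0 260.1220 170.5356">
  <polyline points="196.9342,37.4610 207.5600,39.5447 228.9984,54.5059 246.5565,67.6093 245.5418,64.1198" fill="none" stroke="#ff8800"/>
  <polygon points="79.8104,68.8209 30.3899,68.4198 30.7910,18.9993 80.2115,19.4004" fill="none" stroke="#ff8800"/>
  <polyline points="134.2861,137.9213 126.1321,132.7959" fill="none" stroke="#ff8800"/>
  <polyline points="169.3924,121.1916 154.8369,106.2691 143.8340,89.5848 136.3836,71.1387 132.4859,50.9309" fill="none" stroke="#ff00ff"/>
</svg>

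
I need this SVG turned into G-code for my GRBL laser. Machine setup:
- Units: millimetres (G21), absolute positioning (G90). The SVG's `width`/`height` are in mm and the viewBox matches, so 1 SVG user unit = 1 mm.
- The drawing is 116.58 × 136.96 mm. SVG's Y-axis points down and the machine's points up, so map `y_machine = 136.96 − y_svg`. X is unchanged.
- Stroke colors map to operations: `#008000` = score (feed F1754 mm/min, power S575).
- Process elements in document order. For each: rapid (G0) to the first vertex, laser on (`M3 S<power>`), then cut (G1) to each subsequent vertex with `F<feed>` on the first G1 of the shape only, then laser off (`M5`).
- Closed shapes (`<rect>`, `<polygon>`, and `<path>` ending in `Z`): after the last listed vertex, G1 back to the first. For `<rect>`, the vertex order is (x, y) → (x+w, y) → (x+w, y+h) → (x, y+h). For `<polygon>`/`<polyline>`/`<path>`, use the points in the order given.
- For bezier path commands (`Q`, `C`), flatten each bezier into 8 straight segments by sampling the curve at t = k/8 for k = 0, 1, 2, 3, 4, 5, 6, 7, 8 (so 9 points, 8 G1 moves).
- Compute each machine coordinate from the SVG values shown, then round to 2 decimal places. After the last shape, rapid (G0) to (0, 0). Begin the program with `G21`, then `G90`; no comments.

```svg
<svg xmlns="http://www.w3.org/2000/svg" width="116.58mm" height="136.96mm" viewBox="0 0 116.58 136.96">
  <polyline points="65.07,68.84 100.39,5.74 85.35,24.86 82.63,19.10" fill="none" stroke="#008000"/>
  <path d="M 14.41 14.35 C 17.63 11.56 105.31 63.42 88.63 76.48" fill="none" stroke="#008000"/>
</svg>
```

G21
G90
G0 X65.07 Y68.12
M3 S575
G1 X100.39 Y131.22 F1754
G1 X85.35 Y112.10
G1 X82.63 Y117.86
M5
G0 X14.41 Y122.61
M3 S575
G1 X19.21 Y121.28 F1754
G1 X29.71 Y115.92
G1 X43.71 Y107.62
G1 X58.98 Y97.49
G1 X73.33 Y86.61
G1 X84.52 Y76.09
G1 X90.36 Y67.01
G1 X88.63 Y60.48
M5
G0 X0.00 Y0.00

Since the viewBox matches the mm dimensions, user units are millimetres directly. The only transform is the Y-flip y_m = 136.96 − y_svg.

Shape 1 is a open polyline drawn with `<polyline>`. Its stroke #008000 means score at S575, F1754. After flipping Y the toolpath is (65.07,68.12) → (100.39,131.22) → (85.35,112.10) → (82.63,117.86).

Shape 2 is a cubic bezier drawn with `<path>`. Its stroke #008000 means score at S575, F1754. After flipping Y the toolpath is (14.41,122.61) → (19.21,121.28) → (29.71,115.92) → (43.71,107.62) → (58.98,97.49) → (73.33,86.61) → (84.52,76.09) → (90.36,67.01) → (88.63,60.48).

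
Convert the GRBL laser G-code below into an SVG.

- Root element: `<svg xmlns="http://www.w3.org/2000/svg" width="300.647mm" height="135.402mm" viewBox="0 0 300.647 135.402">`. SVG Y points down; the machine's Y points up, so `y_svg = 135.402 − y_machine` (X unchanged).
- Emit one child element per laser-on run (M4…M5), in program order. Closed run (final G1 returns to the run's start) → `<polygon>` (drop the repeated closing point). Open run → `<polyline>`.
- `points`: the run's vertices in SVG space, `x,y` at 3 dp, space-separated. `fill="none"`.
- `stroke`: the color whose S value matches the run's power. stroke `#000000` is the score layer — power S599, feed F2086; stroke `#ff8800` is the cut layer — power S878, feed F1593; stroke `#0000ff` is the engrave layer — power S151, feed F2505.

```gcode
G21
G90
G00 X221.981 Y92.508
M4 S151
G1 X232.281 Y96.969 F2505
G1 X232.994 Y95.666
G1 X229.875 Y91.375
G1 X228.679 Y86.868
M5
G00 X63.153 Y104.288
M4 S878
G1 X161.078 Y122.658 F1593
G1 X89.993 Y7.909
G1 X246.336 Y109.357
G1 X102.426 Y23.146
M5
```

<svg xmlns="http://www.w3.org/2000/svg" width="300.647mm" height="135.402mm" viewBox="0 0 300.647 135.402">
  <polyline points="221.981,42.894 232.281,38.433 232.994,39.736 229.875,44.027 228.679,48.534" fill="none" stroke="#0000ff"/>
  <polyline points="63.153,31.114 161.078,12.744 89.993,127.493 246.336,26.045 102.426,112.256" fill="none" stroke="#ff8800"/>
</svg>

y_svg = 135.402 − y_m.

[1] S151→`#0000ff` (engrave); open run; points: 221.981,42.894 232.281,38.433 232.994,39.736 229.875,44.027 228.679,48.534

[2] S878→`#ff8800` (cut); open run; points: 63.153,31.114 161.078,12.744 89.993,127.493 246.336,26.045 102.426,112.256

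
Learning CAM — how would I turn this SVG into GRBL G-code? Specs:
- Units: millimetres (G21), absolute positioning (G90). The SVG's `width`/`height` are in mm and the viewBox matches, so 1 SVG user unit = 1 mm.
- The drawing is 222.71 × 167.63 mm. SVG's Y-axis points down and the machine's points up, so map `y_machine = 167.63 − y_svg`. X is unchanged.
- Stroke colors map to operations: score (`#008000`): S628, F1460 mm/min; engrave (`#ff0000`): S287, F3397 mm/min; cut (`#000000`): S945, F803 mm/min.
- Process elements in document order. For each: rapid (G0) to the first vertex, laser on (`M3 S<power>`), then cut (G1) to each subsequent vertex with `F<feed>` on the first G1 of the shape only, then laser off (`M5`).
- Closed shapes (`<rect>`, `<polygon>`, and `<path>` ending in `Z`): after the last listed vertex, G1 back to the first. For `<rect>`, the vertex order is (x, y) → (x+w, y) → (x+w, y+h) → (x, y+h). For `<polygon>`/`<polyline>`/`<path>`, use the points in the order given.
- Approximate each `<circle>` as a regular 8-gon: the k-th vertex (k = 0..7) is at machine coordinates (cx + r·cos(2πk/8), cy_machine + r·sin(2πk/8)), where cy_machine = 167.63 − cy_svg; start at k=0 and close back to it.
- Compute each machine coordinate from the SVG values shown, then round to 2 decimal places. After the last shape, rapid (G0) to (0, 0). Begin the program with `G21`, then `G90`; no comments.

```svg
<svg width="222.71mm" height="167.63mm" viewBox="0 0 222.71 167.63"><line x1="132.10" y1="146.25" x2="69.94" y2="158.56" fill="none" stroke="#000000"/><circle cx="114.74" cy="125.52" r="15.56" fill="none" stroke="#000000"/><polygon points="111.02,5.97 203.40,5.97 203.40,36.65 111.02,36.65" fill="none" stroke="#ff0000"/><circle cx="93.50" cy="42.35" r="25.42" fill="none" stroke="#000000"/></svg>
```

G21
G90
G0 X132.10 Y21.38
M3 S945
G1 X69.94 Y9.07 F803
M5
G0 X130.30 Y42.11
M3 S945
G1 X125.74 Y53.11 F803
G1 X114.74 Y57.67
G1 X103.74 Y53.11
G1 X99.18 Y42.11
G1 X103.74 Y31.11
G1 X114.74 Y26.55
G1 X125.74 Y31.11
G1 X130.30 Y42.11
M5
G0 X111.02 Y161.66
M3 S287
G1 X203.40 Y161.66 F3397
G1 X203.40 Y130.98
G1 X111.02 Y130.98
G1 X111.02 Y161.66
M5
G0 X118.92 Y125.28
M3 S945
G1 X111.47 Y143.25 F803
G1 X93.50 Y150.70
G1 X75.53 Y143.25
G1 X68.08 Y125.28
G1 X75.53 Y107.31
G1 X93.50 Y99.86
G1 X111.47 Y107.31
G1 X118.92 Y125.28
M5
G0 X0.00 Y0.00

1 u = 1 mm; y_m = 167.63 − y.

[1] `<line>` line segment, #000000→cut S945 F803: (132.10,21.38) → (69.94,9.07)

[2] `<circle>` circle, #000000→cut S945 F803: (130.30,42.11) → (125.74,53.11) → (114.74,57.67) → (103.74,53.11) → (99.18,42.11) → (103.74,31.11) → (114.74,26.55) → (125.74,31.11) → (130.30,42.11) (closed)

[3] `<polygon>` rectangle, #ff0000→engrave S287 F3397: (111.02,161.66) → (203.40,161.66) → (203.40,130.98) → (111.02,130.98) → (111.02,161.66) (closed)

[4] `<circle>` circle, #000000→cut S945 F803: (118.92,125.28) → (111.47,143.25) → (93.50,150.70) → (75.53,143.25) → (68.08,125.28) → (75.53,107.31) → (93.50,99.86) → (111.47,107.31) → (118.92,125.28) (closed)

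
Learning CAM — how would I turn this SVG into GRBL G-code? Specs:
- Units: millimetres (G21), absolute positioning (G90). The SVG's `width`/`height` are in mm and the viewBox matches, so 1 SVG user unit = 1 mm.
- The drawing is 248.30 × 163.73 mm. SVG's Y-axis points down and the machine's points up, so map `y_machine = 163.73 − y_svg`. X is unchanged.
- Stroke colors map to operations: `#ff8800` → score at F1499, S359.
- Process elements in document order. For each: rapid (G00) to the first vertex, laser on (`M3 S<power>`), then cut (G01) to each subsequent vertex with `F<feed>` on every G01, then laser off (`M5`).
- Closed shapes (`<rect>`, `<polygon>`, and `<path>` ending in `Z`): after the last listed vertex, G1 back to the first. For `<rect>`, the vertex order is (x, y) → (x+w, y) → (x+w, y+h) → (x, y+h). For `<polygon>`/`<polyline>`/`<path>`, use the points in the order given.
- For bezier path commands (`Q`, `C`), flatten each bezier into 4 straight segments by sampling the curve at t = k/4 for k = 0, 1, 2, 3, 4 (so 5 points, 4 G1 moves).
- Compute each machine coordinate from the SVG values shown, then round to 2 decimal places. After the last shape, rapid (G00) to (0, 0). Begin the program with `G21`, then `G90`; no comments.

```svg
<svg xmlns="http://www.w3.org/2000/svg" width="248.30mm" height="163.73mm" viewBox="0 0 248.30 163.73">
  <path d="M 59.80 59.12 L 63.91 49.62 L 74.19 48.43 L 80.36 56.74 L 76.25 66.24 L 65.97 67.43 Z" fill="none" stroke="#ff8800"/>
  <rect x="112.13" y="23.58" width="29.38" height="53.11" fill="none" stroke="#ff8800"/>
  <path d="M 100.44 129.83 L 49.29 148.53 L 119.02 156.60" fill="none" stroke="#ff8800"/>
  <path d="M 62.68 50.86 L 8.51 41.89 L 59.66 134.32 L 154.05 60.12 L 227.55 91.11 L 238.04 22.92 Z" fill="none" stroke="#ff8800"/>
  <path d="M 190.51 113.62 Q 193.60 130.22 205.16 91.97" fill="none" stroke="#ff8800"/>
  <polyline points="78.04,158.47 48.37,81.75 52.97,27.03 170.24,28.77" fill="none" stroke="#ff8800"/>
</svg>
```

Since the viewBox matches the mm dimensions, user units are millimetres directly. The only transform is the Y-flip y_m = 163.73 − y_svg.

Shape 1 is a regular polygon drawn with `<path>`. Its stroke #ff8800 means score at S359, F1499. After flipping Y the toolpath is (59.80,104.61) → (63.91,114.11) → (74.19,115.30) → (80.36,106.99) → (76.25,97.49) → (65.97,96.30) → (59.80,104.61), returning to the start.

Shape 2 is a rectangle drawn with `<rect>`. Its stroke #ff8800 means score at S359, F1499. After flipping Y the toolpath is (112.13,140.15) → (141.51,140.15) → (141.51,87.04) → (112.13,87.04) → (112.13,140.15), returning to the start.

Shape 3 is a open polyline drawn with `<path>`. Its stroke #ff8800 means score at S359, F1499. After flipping Y the toolpath is (100.44,33.90) → (49.29,15.20) → (119.02,7.13).

Shape 4 is a closed polygon drawn with `<path>`. Its stroke #ff8800 means score at S359, F1499. After flipping Y the toolpath is (62.68,112.87) → (8.51,121.84) → (59.66,29.41) → (154.05,103.61) → (227.55,72.62) → (238.04,140.81) → (62.68,112.87), returning to the start.

Shape 5 is a quadratic bezier drawn with `<path>`. Its stroke #ff8800 means score at S359, F1499. After flipping Y the toolpath is (190.51,50.11) → (192.58,45.24) → (195.72,47.22) → (199.91,56.06) → (205.16,71.76).

Shape 6 is a open polyline drawn with `<polyline>`. Its stroke #ff8800 means score at S359, F1499. After flipping Y the toolpath is (78.04,5.26) → (48.37,81.98) → (52.97,136.70) → (170.24,134.96).

G21
G90
G00 X59.80 Y104.61
M3 S359
G01 X63.91 Y114.11 F1499
G01 X74.19 Y115.30 F1499
G01 X80.36 Y106.99 F1499
G01 X76.25 Y97.49 F1499
G01 X65.97 Y96.30 F1499
G01 X59.80 Y104.61 F1499
M5
G00 X112.13 Y140.15
M3 S359
G01 X141.51 Y140.15 F1499
G01 X141.51 Y87.04 F1499
G01 X112.13 Y87.04 F1499
G01 X112.13 Y140.15 F1499
M5
G00 X100.44 Y33.90
M3 S359
G01 X49.29 Y15.20 F1499
G01 X119.02 Y7.13 F1499
M5
G00 X62.68 Y112.87
M3 S359
G01 X8.51 Y121.84 F1499
G01 X59.66 Y29.41 F1499
G01 X154.05 Y103.61 F1499
G01 X227.55 Y72.62 F1499
G01 X238.04 Y140.81 F1499
G01 X62.68 Y112.87 F1499
M5
G00 X190.51 Y50.11
M3 S359
G01 X192.58 Y45.24 F1499
G01 X195.72 Y47.22 F1499
G01 X199.91 Y56.06 F1499
G01 X205.16 Y71.76 F1499
M5
G00 X78.04 Y5.26
M3 S359
G01 X48.37 Y81.98 F1499
G01 X52.97 Y136.70 F1499
G01 X170.24 Y134.96 F1499
M5
G00 X0.00 Y0.00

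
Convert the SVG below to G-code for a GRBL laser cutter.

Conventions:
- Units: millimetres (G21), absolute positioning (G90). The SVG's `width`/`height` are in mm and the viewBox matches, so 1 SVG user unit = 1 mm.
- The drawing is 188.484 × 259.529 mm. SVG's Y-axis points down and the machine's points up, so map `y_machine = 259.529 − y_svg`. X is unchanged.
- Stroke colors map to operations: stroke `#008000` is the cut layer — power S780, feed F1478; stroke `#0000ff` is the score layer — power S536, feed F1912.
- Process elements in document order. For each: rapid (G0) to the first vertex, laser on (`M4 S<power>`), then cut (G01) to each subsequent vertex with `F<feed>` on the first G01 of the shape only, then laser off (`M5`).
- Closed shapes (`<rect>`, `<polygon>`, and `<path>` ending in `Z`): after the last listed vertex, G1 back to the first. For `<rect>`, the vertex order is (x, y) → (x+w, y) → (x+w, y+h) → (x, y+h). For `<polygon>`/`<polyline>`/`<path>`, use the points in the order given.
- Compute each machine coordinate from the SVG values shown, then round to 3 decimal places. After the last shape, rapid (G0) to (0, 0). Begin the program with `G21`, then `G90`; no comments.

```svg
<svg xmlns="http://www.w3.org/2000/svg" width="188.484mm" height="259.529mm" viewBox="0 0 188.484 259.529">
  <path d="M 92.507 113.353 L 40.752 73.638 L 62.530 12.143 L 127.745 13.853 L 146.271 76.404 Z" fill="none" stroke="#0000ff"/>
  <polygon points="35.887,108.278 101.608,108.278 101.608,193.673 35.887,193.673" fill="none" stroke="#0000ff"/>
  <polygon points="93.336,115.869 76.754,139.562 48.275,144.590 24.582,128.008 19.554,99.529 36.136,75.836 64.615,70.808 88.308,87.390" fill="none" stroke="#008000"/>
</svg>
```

viewBox `0 0 188.484 259.529` with mm width/height → 1 unit = 1 mm. Flip: y_m = 259.529 − y_svg.

**Shape 1** — `<path>` regular polygon, stroke `#0000ff` → score (S536, F1912). Machine vertices: (92.507,146.176) → (40.752,185.891) → (62.530,247.386) → (127.745,245.676) → (146.271,183.125) → (92.507,146.176). Closed: final G1 returns to the first vertex.

**Shape 2** — `<polygon>` rectangle, stroke `#0000ff` → score (S536, F1912). Machine vertices: (35.887,151.251) → (101.608,151.251) → (101.608,65.856) → (35.887,65.856) → (35.887,151.251). Closed: final G1 returns to the first vertex.

**Shape 3** — `<polygon>` regular polygon, stroke `#008000` → cut (S780, F1478). Machine vertices: (93.336,143.660) → (76.754,119.967) → (48.275,114.939) → (24.582,131.521) → (19.554,160.000) → (36.136,183.693) → (64.615,188.721) → (88.308,172.139) → (93.336,143.660). Closed: final G1 returns to the first vertex.

G21
G90
G0 X92.507 Y146.176
M4 S536
G01 X40.752 Y185.891 F1912
G01 X62.530 Y247.386
G01 X127.745 Y245.676
G01 X146.271 Y183.125
G01 X92.507 Y146.176
M5
G0 X35.887 Y151.251
M4 S536
G01 X101.608 Y151.251 F1912
G01 X101.608 Y65.856
G01 X35.887 Y65.856
G01 X35.887 Y151.251
M5
G0 X93.336 Y143.660
M4 S780
G01 X76.754 Y119.967 F1478
G01 X48.275 Y114.939
G01 X24.582 Y131.521
G01 X19.554 Y160.000
G01 X36.136 Y183.693
G01 X64.615 Y188.721
G01 X88.308 Y172.139
G01 X93.336 Y143.660
M5
G0 X0.000 Y0.000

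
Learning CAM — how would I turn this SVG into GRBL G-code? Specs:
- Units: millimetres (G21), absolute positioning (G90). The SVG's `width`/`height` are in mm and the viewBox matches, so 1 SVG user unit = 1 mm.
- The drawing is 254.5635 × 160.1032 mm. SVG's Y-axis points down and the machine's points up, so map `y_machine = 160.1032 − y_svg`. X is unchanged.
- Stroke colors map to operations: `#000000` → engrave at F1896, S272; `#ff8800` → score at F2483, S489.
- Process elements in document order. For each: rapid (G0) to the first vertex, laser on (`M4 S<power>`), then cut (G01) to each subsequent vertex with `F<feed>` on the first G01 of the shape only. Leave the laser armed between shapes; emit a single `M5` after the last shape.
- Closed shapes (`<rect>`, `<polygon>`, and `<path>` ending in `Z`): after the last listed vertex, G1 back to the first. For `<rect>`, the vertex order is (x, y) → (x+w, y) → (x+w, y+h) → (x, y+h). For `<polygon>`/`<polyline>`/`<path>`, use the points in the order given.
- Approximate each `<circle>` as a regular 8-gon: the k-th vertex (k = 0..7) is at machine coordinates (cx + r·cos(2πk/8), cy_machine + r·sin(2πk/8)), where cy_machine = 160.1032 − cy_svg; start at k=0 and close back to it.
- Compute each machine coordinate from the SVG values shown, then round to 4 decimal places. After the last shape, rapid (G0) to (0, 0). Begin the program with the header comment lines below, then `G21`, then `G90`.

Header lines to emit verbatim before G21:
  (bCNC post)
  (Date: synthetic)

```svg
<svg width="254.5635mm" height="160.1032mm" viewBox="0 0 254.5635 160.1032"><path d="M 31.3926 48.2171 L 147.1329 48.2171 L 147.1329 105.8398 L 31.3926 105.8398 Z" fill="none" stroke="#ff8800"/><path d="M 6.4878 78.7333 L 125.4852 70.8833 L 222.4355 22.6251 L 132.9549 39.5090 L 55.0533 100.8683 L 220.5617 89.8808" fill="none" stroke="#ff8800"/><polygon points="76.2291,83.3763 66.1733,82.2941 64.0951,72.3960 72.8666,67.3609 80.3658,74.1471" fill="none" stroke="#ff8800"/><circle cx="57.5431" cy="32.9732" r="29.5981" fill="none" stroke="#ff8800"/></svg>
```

Since the viewBox matches the mm dimensions, user units are millimetres directly. The only transform is the Y-flip y_m = 160.1032 − y_svg.

Shape 1 is a rectangle drawn with `<path>`. Its stroke #ff8800 means score at S489, F2483. After flipping Y the toolpath is (31.3926,111.8861) → (147.1329,111.8861) → (147.1329,54.2634) → (31.3926,54.2634) → (31.3926,111.8861), returning to the start.

Shape 2 is a open polyline drawn with `<path>`. Its stroke #ff8800 means score at S489, F2483. After flipping Y the toolpath is (6.4878,81.3699) → (125.4852,89.2199) → (222.4355,137.4781) → (132.9549,120.5942) → (55.0533,59.2349) → (220.5617,70.2224).

Shape 3 is a regular polygon drawn with `<polygon>`. Its stroke #ff8800 means score at S489, F2483. After flipping Y the toolpath is (76.2291,76.7269) → (66.1733,77.8091) → (64.0951,87.7072) → (72.8666,92.7423) → (80.3658,85.9561) → (76.2291,76.7269), returning to the start.

Shape 4 is a circle drawn with `<circle>`. Its stroke #ff8800 means score at S489, F2483. After flipping Y the toolpath is (87.1412,127.1300) → (78.4721,148.0590) → (57.5431,156.7281) → (36.6141,148.0590) → (27.9450,127.1300) → (36.6141,106.2010) → (57.5431,97.5319) → (78.4721,106.2010) → (87.1412,127.1300), returning to the start.

(bCNC post)
(Date: synthetic)
G21
G90
G0 X31.3926 Y111.8861
M4 S489
G01 X147.1329 Y111.8861 F2483
G01 X147.1329 Y54.2634
G01 X31.3926 Y54.2634
G01 X31.3926 Y111.8861
G0 X6.4878 Y81.3699
M4 S489
G01 X125.4852 Y89.2199 F2483
G01 X222.4355 Y137.4781
G01 X132.9549 Y120.5942
G01 X55.0533 Y59.2349
G01 X220.5617 Y70.2224
G0 X76.2291 Y76.7269
M4 S489
G01 X66.1733 Y77.8091 F2483
G01 X64.0951 Y87.7072
G01 X72.8666 Y92.7423
G01 X80.3658 Y85.9561
G01 X76.2291 Y76.7269
G0 X87.1412 Y127.1300
M4 S489
G01 X78.4721 Y148.0590 F2483
G01 X57.5431 Y156.7281
G01 X36.6141 Y148.0590
G01 X27.9450 Y127.1300
G01 X36.6141 Y106.2010
G01 X57.5431 Y97.5319
G01 X78.4721 Y106.2010
G01 X87.1412 Y127.1300
M5
G0 X0.0000 Y0.0000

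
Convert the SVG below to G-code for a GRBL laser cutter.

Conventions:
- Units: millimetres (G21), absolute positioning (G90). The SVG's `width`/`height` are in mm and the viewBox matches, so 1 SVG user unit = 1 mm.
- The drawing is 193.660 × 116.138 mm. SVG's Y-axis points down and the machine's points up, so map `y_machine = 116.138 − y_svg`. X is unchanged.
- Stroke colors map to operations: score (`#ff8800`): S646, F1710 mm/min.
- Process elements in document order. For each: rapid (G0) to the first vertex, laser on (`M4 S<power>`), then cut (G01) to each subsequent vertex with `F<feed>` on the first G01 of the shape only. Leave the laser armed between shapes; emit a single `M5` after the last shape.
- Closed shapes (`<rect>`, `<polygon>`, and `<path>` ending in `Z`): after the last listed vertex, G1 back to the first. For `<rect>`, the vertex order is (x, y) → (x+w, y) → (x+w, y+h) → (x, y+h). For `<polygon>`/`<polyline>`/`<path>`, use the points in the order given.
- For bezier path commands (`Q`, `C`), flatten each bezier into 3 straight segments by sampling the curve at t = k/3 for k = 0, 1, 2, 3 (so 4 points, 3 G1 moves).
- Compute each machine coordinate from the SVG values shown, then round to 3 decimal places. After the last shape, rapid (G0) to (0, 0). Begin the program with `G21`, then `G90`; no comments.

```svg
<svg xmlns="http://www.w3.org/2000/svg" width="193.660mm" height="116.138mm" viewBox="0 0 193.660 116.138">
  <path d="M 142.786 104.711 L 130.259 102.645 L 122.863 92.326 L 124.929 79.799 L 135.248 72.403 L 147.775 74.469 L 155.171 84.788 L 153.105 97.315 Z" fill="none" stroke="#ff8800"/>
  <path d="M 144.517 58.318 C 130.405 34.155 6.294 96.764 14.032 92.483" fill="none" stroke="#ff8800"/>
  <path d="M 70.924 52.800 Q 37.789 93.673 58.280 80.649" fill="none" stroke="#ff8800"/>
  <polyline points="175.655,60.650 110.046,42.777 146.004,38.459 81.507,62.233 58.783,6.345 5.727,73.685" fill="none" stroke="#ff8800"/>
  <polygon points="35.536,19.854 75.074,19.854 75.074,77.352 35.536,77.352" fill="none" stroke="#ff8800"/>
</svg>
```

Since the viewBox matches the mm dimensions, user units are millimetres directly. The only transform is the Y-flip y_m = 116.138 − y_svg.

Shape 1 is a regular polygon drawn with `<path>`. Its stroke #ff8800 means score at S646, F1710. After flipping Y the toolpath is (142.786,11.427) → (130.259,13.493) → (122.863,23.812) → (124.929,36.339) → (135.248,43.735) → (147.775,41.669) → (155.171,31.350) → (153.105,18.823) → (142.786,11.427), returning to the start.

Shape 2 is a cubic bezier drawn with `<path>`. Its stroke #ff8800 means score at S646, F1710. After flipping Y the toolpath is (144.517,57.820) → (102.696,58.750) → (41.286,35.979) → (14.032,23.655).

Shape 3 is a quadratic bezier drawn with `<path>`. Its stroke #ff8800 means score at S646, F1710. After flipping Y the toolpath is (70.924,63.338) → (54.792,42.078) → (50.578,32.795) → (58.280,35.489).

Shape 4 is a open polyline drawn with `<polyline>`. Its stroke #ff8800 means score at S646, F1710. After flipping Y the toolpath is (175.655,55.488) → (110.046,73.361) → (146.004,77.679) → (81.507,53.905) → (58.783,109.793) → (5.727,42.453).

Shape 5 is a rectangle drawn with `<polygon>`. Its stroke #ff8800 means score at S646, F1710. After flipping Y the toolpath is (35.536,96.284) → (75.074,96.284) → (75.074,38.786) → (35.536,38.786) → (35.536,96.284), returning to the start.

G21
G90
G0 X142.786 Y11.427
M4 S646
G01 X130.259 Y13.493 F1710
G01 X122.863 Y23.812
G01 X124.929 Y36.339
G01 X135.248 Y43.735
G01 X147.775 Y41.669
G01 X155.171 Y31.350
G01 X153.105 Y18.823
G01 X142.786 Y11.427
G0 X144.517 Y57.820
M4 S646
G01 X102.696 Y58.750 F1710
G01 X41.286 Y35.979
G01 X14.032 Y23.655
G0 X70.924 Y63.338
M4 S646
G01 X54.792 Y42.078 F1710
G01 X50.578 Y32.795
G01 X58.280 Y35.489
G0 X175.655 Y55.488
M4 S646
G01 X110.046 Y73.361 F1710
G01 X146.004 Y77.679
G01 X81.507 Y53.905
G01 X58.783 Y109.793
G01 X5.727 Y42.453
G0 X35.536 Y96.284
M4 S646
G01 X75.074 Y96.284 F1710
G01 X75.074 Y38.786
G01 X35.536 Y38.786
G01 X35.536 Y96.284
M5
G0 X0.000 Y0.000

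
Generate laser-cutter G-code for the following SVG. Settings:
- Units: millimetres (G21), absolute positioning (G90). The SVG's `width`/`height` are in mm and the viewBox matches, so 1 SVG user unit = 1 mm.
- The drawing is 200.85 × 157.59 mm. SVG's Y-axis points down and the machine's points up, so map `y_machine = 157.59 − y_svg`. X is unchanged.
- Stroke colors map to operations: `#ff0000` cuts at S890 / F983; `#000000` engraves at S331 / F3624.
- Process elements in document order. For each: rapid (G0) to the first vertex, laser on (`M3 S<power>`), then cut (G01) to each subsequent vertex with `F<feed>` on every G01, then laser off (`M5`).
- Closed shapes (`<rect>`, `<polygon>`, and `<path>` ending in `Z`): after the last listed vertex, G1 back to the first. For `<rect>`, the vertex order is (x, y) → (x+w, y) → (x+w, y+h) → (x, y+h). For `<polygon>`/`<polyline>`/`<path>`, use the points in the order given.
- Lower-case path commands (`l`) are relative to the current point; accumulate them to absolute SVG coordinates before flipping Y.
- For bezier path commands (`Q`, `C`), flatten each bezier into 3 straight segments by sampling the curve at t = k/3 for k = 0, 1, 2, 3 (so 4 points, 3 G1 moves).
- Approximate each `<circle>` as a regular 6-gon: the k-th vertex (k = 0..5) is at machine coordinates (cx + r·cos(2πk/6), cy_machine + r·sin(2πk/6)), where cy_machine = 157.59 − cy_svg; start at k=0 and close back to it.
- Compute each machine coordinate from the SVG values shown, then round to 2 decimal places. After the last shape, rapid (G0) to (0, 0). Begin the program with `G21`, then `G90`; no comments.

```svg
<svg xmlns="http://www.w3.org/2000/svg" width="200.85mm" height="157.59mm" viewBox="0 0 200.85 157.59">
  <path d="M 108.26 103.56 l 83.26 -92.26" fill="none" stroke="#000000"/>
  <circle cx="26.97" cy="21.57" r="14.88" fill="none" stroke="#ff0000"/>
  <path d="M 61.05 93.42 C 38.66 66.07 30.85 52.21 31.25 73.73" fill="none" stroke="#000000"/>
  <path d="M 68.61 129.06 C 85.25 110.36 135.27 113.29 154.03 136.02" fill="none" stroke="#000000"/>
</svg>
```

G21
G90
G0 X108.26 Y54.03
M3 S331
G01 X191.52 Y146.29 F3624
M5
G0 X41.85 Y136.02
M3 S890
G01 X34.41 Y148.91 F983
G01 X19.53 Y148.91 F983
G01 X12.09 Y136.02 F983
G01 X19.53 Y123.13 F983
G01 X34.41 Y123.13 F983
G01 X41.85 Y136.02 F983
M5
G0 X61.05 Y64.17
M3 S331
G01 X43.28 Y86.21 F3624
G01 X33.82 Y94.40 F3624
G01 X31.25 Y83.86 F3624
M5
G0 X68.61 Y28.53
M3 S331
G01 X93.98 Y40.09 F3624
G01 X127.24 Y37.63 F3624
G01 X154.03 Y21.57 F3624
M5
G0 X0.00 Y0.00

viewBox `0 0 200.85 157.59` with mm width/height → 1 unit = 1 mm. Flip: y_m = 157.59 − y_svg.

**Shape 1** — `<path>` line segment, stroke `#000000` → engrave (S331, F3624). Machine vertices: (108.26,54.03) → (191.52,146.29). Open path.

**Shape 2** — `<circle>` circle, stroke `#ff0000` → cut (S890, F983). Machine vertices: (41.85,136.02) → (34.41,148.91) → (19.53,148.91) → (12.09,136.02) → (19.53,123.13) → (34.41,123.13) → (41.85,136.02). Closed: final G1 returns to the first vertex.

**Shape 3** — `<path>` cubic bezier, stroke `#000000` → engrave (S331, F3624). Control points (SVG): P0=(61.05,93.42), P1=(38.66,66.07), P2=(30.85,52.21), P3=(31.25,73.73); sampled at t=k/3. Machine vertices: (61.05,64.17) → (43.28,86.21) → (33.82,94.40) → (31.25,83.86). Open path.

**Shape 4** — `<path>` cubic bezier, stroke `#000000` → engrave (S331, F3624). Control points (SVG): P0=(68.61,129.06), P1=(85.25,110.36), P2=(135.27,113.29), P3=(154.03,136.02); sampled at t=k/3. Machine vertices: (68.61,28.53) → (93.98,40.09) → (127.24,37.63) → (154.03,21.57). Open path.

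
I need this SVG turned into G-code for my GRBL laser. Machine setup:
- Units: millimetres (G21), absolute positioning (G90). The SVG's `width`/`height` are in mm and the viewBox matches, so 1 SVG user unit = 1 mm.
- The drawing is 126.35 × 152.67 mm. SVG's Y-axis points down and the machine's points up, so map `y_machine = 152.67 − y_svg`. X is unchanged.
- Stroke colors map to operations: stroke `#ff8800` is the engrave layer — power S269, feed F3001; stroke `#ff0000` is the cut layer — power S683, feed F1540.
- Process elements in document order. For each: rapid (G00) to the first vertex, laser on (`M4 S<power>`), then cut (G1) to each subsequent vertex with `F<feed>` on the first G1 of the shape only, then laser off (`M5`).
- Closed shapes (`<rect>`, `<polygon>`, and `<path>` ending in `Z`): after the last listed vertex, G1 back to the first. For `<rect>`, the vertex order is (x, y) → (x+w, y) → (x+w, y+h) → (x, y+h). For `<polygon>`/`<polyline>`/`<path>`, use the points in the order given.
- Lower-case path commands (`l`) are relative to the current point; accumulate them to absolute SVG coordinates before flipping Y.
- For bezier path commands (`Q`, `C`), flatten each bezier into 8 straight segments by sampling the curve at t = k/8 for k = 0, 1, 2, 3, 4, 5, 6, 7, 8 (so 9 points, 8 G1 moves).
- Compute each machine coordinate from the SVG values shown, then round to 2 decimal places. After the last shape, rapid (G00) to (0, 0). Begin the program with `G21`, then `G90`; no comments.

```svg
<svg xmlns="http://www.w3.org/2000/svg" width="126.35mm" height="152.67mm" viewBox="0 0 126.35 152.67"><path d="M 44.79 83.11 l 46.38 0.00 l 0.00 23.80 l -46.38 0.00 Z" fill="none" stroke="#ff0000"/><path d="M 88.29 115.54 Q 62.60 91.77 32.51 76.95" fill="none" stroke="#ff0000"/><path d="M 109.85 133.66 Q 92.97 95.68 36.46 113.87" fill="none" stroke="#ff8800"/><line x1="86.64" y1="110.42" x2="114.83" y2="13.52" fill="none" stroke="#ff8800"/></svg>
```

G21
G90
G00 X44.79 Y69.56
M4 S683
G1 X91.17 Y69.56 F1540
G1 X91.17 Y45.76
G1 X44.79 Y45.76
G1 X44.79 Y69.56
M5
G00 X88.29 Y37.13
M4 S683
G1 X81.80 Y42.93 F1540
G1 X75.17 Y48.46
G1 X68.40 Y53.70
G1 X61.50 Y58.66
G1 X54.46 Y63.35
G1 X47.28 Y67.75
G1 X39.96 Y71.88
G1 X32.51 Y75.72
M5
G00 X109.85 Y19.01
M4 S269
G1 X105.01 Y27.63 F3001
G1 X98.93 Y34.49
G1 X91.62 Y39.60
G1 X83.06 Y42.95
G1 X73.27 Y44.54
G1 X62.24 Y44.38
G1 X49.97 Y42.47
G1 X36.46 Y38.80
M5
G00 X86.64 Y42.25
M4 S269
G1 X114.83 Y139.15 F3001
M5
G00 X0.00 Y0.00

Since the viewBox matches the mm dimensions, user units are millimetres directly. The only transform is the Y-flip y_m = 152.67 − y_svg.

Shape 1 is a rectangle drawn with `<path>`. Its stroke #ff0000 means cut at S683, F1540. After flipping Y the toolpath is (44.79,69.56) → (91.17,69.56) → (91.17,45.76) → (44.79,45.76) → (44.79,69.56), returning to the start.

Shape 2 is a quadratic bezier drawn with `<path>`. Its stroke #ff0000 means cut at S683, F1540. After flipping Y the toolpath is (88.29,37.13) → (81.80,42.93) → (75.17,48.46) → (68.40,53.70) → (61.50,58.66) → (54.46,63.35) → (47.28,67.75) → (39.96,71.88) → (32.51,75.72).

Shape 3 is a quadratic bezier drawn with `<path>`. Its stroke #ff8800 means engrave at S269, F3001. After flipping Y the toolpath is (109.85,19.01) → (105.01,27.63) → (98.93,34.49) → (91.62,39.60) → (83.06,42.95) → (73.27,44.54) → (62.24,44.38) → (49.97,42.47) → (36.46,38.80).

Shape 4 is a line segment drawn with `<line>`. Its stroke #ff8800 means engrave at S269, F3001. After flipping Y the toolpath is (86.64,42.25) → (114.83,139.15).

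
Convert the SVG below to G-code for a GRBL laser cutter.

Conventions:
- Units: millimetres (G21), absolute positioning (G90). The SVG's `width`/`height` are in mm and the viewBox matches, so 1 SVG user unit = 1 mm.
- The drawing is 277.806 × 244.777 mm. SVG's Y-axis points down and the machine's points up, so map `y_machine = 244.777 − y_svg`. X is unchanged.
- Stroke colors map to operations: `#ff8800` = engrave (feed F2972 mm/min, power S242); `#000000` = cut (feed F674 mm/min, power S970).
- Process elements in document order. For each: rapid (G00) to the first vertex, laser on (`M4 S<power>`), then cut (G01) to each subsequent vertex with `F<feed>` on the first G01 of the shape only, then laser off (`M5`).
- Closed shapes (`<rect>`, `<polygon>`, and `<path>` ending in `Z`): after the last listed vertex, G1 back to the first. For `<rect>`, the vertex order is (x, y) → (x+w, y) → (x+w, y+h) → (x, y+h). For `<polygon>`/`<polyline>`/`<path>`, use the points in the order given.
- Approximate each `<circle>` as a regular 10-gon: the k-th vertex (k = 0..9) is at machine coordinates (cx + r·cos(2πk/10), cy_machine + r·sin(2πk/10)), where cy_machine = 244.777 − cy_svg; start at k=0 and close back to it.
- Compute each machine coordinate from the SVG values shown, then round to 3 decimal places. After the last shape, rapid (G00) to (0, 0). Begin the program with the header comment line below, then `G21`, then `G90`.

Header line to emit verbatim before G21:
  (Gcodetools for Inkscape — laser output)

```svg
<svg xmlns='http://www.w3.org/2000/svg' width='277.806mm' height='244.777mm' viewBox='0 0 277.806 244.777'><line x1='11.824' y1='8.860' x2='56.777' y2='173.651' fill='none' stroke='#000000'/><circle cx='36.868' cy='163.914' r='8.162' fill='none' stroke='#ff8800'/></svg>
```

(Gcodetools for Inkscape — laser output)
G21
G90
G00 X11.824 Y235.917
M4 S970
G01 X56.777 Y71.126 F674
M5
G00 X45.030 Y80.863
M4 S242
G01 X43.471 Y85.661 F2972
G01 X39.390 Y88.626
G01 X34.346 Y88.626
G01 X30.265 Y85.661
G01 X28.706 Y80.863
G01 X30.265 Y76.065
G01 X34.346 Y73.100
G01 X39.390 Y73.100
G01 X43.471 Y76.065
G01 X45.030 Y80.863
M5
G00 X0.000 Y0.000

viewBox `0 0 277.806 244.777` with mm width/height → 1 unit = 1 mm. Flip: y_m = 244.777 − y_svg.

**Shape 1** — `<line>` line segment, stroke `#000000` → cut (S970, F674). Machine vertices: (11.824,235.917) → (56.777,71.126). Open path.

**Shape 2** — `<circle>` circle, stroke `#ff8800` → engrave (S242, F2972). Machine vertices: (45.030,80.863) → (43.471,85.661) → (39.390,88.626) → (34.346,88.626) → (30.265,85.661) → (28.706,80.863) → (30.265,76.065) → (34.346,73.100) → (39.390,73.100) → (43.471,76.065) → (45.030,80.863). Closed: final G1 returns to the first vertex.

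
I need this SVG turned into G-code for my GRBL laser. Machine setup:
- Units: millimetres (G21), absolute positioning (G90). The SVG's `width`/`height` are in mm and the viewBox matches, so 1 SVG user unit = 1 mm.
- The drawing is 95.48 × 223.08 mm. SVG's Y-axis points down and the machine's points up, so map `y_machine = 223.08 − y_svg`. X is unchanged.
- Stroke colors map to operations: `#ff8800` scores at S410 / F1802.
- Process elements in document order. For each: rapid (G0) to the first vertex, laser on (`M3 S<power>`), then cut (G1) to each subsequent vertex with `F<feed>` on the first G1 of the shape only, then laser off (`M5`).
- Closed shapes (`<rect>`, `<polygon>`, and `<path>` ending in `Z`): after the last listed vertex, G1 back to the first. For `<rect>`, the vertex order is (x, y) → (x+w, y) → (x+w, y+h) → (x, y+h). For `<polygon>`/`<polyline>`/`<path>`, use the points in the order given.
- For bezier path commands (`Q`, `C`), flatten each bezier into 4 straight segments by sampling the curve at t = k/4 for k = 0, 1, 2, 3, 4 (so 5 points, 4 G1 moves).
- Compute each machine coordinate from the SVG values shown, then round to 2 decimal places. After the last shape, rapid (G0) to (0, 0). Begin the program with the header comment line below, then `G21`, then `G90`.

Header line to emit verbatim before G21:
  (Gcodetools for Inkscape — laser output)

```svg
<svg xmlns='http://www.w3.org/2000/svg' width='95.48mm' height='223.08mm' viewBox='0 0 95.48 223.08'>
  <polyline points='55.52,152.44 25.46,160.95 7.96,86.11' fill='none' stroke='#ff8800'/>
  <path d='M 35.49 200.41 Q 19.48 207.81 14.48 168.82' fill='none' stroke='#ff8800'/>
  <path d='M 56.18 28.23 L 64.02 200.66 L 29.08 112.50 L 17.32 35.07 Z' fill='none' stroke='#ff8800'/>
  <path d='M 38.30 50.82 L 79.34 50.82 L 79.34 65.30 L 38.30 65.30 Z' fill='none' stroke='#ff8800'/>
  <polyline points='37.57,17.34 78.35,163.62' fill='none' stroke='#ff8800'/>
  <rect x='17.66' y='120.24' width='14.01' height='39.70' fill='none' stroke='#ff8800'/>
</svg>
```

Since the viewBox matches the mm dimensions, user units are millimetres directly. The only transform is the Y-flip y_m = 223.08 − y_svg.

Shape 1 is a open polyline drawn with `<polyline>`. Its stroke #ff8800 means score at S410, F1802. After flipping Y the toolpath is (55.52,70.64) → (25.46,62.13) → (7.96,136.97).

Shape 2 is a quadratic bezier drawn with `<path>`. Its stroke #ff8800 means score at S410, F1802. After flipping Y the toolpath is (35.49,22.67) → (28.17,21.87) → (22.23,26.87) → (17.67,37.66) → (14.48,54.26).

Shape 3 is a closed polygon drawn with `<path>`. Its stroke #ff8800 means score at S410, F1802. After flipping Y the toolpath is (56.18,194.85) → (64.02,22.42) → (29.08,110.58) → (17.32,188.01) → (56.18,194.85), returning to the start.

Shape 4 is a rectangle drawn with `<path>`. Its stroke #ff8800 means score at S410, F1802. After flipping Y the toolpath is (38.30,172.26) → (79.34,172.26) → (79.34,157.78) → (38.30,157.78) → (38.30,172.26), returning to the start.

Shape 5 is a line segment drawn with `<polyline>`. Its stroke #ff8800 means score at S410, F1802. After flipping Y the toolpath is (37.57,205.74) → (78.35,59.46).

Shape 6 is a rectangle drawn with `<rect>`. Its stroke #ff8800 means score at S410, F1802. After flipping Y the toolpath is (17.66,102.84) → (31.67,102.84) → (31.67,63.14) → (17.66,63.14) → (17.66,102.84), returning to the start.

(Gcodetools for Inkscape — laser output)
G21
G90
G0 X55.52 Y70.64
M3 S410
G1 X25.46 Y62.13 F1802
G1 X7.96 Y136.97
M5
G0 X35.49 Y22.67
M3 S410
G1 X28.17 Y21.87 F1802
G1 X22.23 Y26.87
G1 X17.67 Y37.66
G1 X14.48 Y54.26
M5
G0 X56.18 Y194.85
M3 S410
G1 X64.02 Y22.42 F1802
G1 X29.08 Y110.58
G1 X17.32 Y188.01
G1 X56.18 Y194.85
M5
G0 X38.30 Y172.26
M3 S410
G1 X79.34 Y172.26 F1802
G1 X79.34 Y157.78
G1 X38.30 Y157.78
G1 X38.30 Y172.26
M5
G0 X37.57 Y205.74
M3 S410
G1 X78.35 Y59.46 F1802
M5
G0 X17.66 Y102.84
M3 S410
G1 X31.67 Y102.84 F1802
G1 X31.67 Y63.14
G1 X17.66 Y63.14
G1 X17.66 Y102.84
M5
G0 X0.00 Y0.00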